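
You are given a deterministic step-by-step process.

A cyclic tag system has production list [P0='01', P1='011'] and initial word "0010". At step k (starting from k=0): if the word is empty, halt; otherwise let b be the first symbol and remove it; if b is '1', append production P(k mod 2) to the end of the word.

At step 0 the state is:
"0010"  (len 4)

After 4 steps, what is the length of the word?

t=0: "0010"  (len 4)
t=1: "010"  (len 3)
t=2: "10"  (len 2)
t=3: "001"  (len 3)
t=4: "01"  (len 2)

2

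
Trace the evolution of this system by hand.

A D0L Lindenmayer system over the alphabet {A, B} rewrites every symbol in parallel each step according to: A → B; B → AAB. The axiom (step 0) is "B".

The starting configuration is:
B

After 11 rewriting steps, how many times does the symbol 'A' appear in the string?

step 0: B
step 1: AAB
step 2: BBAAB
step 3: AABAABBBAAB
step 4: BBAABBBAABAABAABBBAAB
step 5: AABAABBBAABAABAABBBAABBBAABBBAABAABAABBBAAB
step 6: BBAABBBAABAABAABBBAABBBAABBBAABAABAABBBAABAABAABBBAABAABAABBBAABBBAABBBAABAABAABBBAAB
step 7: AABAABBBAABAABAABBBAABBBAABBBAABAABAABBBAABAABAABBBAABAABA…BAABAABAABBBAABAABAABBBAABAABAABBBAABBBAABBBAABAABAABBBAAB  (len 171)
step 8: BBAABBBAABAABAABBBAABBBAABBBAABAABAABBBAABAABAABBBAABAABAA…BAABAABAABBBAABAABAABBBAABAABAABBBAABBBAABBBAABAABAABBBAAB  (len 341)
step 9: AABAABBBAABAABAABBBAABBBAABBBAABAABAABBBAABAABAABBBAABAABA…BAABAABAABBBAABAABAABBBAABAABAABBBAABBBAABBBAABAABAABBBAAB  (len 683)
step 10: BBAABBBAABAABAABBBAABBBAABBBAABAABAABBBAABAABAABBBAABAABAA…BAABAABAABBBAABAABAABBBAABAABAABBBAABBBAABBBAABAABAABBBAAB  (len 1365)
step 11: AABAABBBAABAABAABBBAABBBAABBBAABAABAABBBAABAABAABBBAABAABA…BAABAABAABBBAABAABAABBBAABAABAABBBAABBBAABBBAABAABAABBBAAB  (len 2731)

1366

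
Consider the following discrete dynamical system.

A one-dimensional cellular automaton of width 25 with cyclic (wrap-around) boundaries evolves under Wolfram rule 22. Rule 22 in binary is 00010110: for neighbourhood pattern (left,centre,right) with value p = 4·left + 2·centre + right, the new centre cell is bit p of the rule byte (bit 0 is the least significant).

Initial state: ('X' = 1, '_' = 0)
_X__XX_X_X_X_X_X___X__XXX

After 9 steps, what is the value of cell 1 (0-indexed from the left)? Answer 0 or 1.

1

0) _X__XX_X_X_X_X_X___X__XXX
1) _XXX___X_X_X_X_XX_XXXX___
2) X___X_XX_X_X_X________X__
3) XX_XX____X_X_XX______XXXX
4) _____X__XX_X___X____X____
5) ____XXXX___XX_XXX__XXX___
6) ___X____X_X______XX___X__
7) __XXX__XX_XX____X__X_XXX_
8) _X___XX_____X__XXXXX____X
9) _XX_X__X___XXXX_____X__XX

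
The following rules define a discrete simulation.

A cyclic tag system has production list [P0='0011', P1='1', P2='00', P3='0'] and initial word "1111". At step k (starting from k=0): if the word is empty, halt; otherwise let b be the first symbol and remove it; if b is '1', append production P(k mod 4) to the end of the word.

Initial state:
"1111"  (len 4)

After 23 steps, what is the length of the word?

0

[0] "1111"  (len 4)
[1] "1110011"  (len 7)
[2] "1100111"  (len 7)
[3] "10011100"  (len 8)
[4] "00111000"  (len 8)
[5] "0111000"  (len 7)
[6] "111000"  (len 6)
[7] "1100000"  (len 7)
[8] "1000000"  (len 7)
[9] "0000000011"  (len 10)
[10] "000000011"  (len 9)
[11] "00000011"  (len 8)
[12] "0000011"  (len 7)
[13] "000011"  (len 6)
[14] "00011"  (len 5)
[15] "0011"  (len 4)
[16] "011"  (len 3)
[17] "11"  (len 2)
[18] "11"  (len 2)
[19] "100"  (len 3)
[20] "000"  (len 3)
[21] "00"  (len 2)
[22] "0"  (len 1)
[23] (halted — word empty)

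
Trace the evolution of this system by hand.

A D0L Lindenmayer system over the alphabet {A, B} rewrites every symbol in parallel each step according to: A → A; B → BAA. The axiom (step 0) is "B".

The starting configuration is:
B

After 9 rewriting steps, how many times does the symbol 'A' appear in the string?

k=0  B
k=1  BAA
k=2  BAAAA
k=3  BAAAAAA
k=4  BAAAAAAAA
k=5  BAAAAAAAAAA
k=6  BAAAAAAAAAAAA
k=7  BAAAAAAAAAAAAAA
k=8  BAAAAAAAAAAAAAAAA
k=9  BAAAAAAAAAAAAAAAAAA

18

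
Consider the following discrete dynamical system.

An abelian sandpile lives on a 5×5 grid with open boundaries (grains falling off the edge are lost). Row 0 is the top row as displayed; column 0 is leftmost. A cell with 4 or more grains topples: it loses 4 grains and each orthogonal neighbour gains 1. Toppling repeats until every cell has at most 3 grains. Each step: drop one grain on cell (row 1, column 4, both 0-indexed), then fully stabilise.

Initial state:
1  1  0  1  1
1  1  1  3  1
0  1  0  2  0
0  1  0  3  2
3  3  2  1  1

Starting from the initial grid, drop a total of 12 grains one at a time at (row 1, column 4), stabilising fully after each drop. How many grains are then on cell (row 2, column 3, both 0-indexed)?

3

t=0: 1  1  0  1  1
1  1  1  3  1
0  1  0  2  0
0  1  0  3  2
3  3  2  1  1
t=1: 1  1  0  1  1
1  1  1  3  2
0  1  0  2  0
0  1  0  3  2
3  3  2  1  1
t=2: 1  1  0  1  1
1  1  1  3  3
0  1  0  2  0
0  1  0  3  2
3  3  2  1  1
t=3: 1  1  0  2  2
1  1  2  0  1
0  1  0  3  1
0  1  0  3  2
3  3  2  1  1
t=4: 1  1  0  2  2
1  1  2  0  2
0  1  0  3  1
0  1  0  3  2
3  3  2  1  1
t=5: 1  1  0  2  2
1  1  2  0  3
0  1  0  3  1
0  1  0  3  2
3  3  2  1  1
t=6: 1  1  0  2  3
1  1  2  1  0
0  1  0  3  2
0  1  0  3  2
3  3  2  1  1
t=7: 1  1  0  2  3
1  1  2  1  1
0  1  0  3  2
0  1  0  3  2
3  3  2  1  1
t=8: 1  1  0  2  3
1  1  2  1  2
0  1  0  3  2
0  1  0  3  2
3  3  2  1  1
t=9: 1  1  0  2  3
1  1  2  1  3
0  1  0  3  2
0  1  0  3  2
3  3  2  1  1
t=10: 1  1  0  3  0
1  1  2  2  1
0  1  0  3  3
0  1  0  3  2
3  3  2  1  1
t=11: 1  1  0  3  0
1  1  2  2  2
0  1  0  3  3
0  1  0  3  2
3  3  2  1  1
t=12: 1  1  0  3  0
1  1  2  2  3
0  1  0  3  3
0  1  0  3  2
3  3  2  1  1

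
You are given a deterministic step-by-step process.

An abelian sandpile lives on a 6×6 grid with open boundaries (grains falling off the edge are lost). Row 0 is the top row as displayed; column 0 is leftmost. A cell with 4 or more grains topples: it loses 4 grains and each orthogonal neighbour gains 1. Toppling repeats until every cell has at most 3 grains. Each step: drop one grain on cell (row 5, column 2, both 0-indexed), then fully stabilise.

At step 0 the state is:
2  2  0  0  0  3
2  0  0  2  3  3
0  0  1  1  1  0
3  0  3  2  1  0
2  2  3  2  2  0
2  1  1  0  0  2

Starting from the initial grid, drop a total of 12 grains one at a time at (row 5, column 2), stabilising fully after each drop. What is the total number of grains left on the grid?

52

t=0: 2  2  0  0  0  3
2  0  0  2  3  3
0  0  1  1  1  0
3  0  3  2  1  0
2  2  3  2  2  0
2  1  1  0  0  2
t=1: 2  2  0  0  0  3
2  0  0  2  3  3
0  0  1  1  1  0
3  0  3  2  1  0
2  2  3  2  2  0
2  1  2  0  0  2
t=2: 2  2  0  0  0  3
2  0  0  2  3  3
0  0  1  1  1  0
3  0  3  2  1  0
2  2  3  2  2  0
2  1  3  0  0  2
t=3: 2  2  0  0  0  3
2  0  0  2  3  3
0  0  2  1  1  0
3  1  0  3  1  0
2  3  1  3  2  0
2  2  1  1  0  2
t=4: 2  2  0  0  0  3
2  0  0  2  3  3
0  0  2  1  1  0
3  1  0  3  1  0
2  3  1  3  2  0
2  2  2  1  0  2
t=5: 2  2  0  0  0  3
2  0  0  2  3  3
0  0  2  1  1  0
3  1  0  3  1  0
2  3  1  3  2  0
2  2  3  1  0  2
t=6: 2  2  0  0  0  3
2  0  0  2  3  3
0  0  2  1  1  0
3  1  0  3  1  0
2  3  2  3  2  0
2  3  0  2  0  2
t=7: 2  2  0  0  0  3
2  0  0  2  3  3
0  0  2  1  1  0
3  1  0  3  1  0
2  3  2  3  2  0
2  3  1  2  0  2
t=8: 2  2  0  0  0  3
2  0  0  2  3  3
0  0  2  1  1  0
3  1  0  3  1  0
2  3  2  3  2  0
2  3  2  2  0  2
t=9: 2  2  0  0  0  3
2  0  0  2  3  3
0  0  2  1  1  0
3  1  0  3  1  0
2  3  2  3  2  0
2  3  3  2  0  2
t=10: 2  2  0  0  0  3
2  0  0  2  3  3
0  0  2  2  1  0
3  2  2  0  2  0
3  1  1  2  3  0
3  1  3  0  1  2
t=11: 2  2  0  0  0  3
2  0  0  2  3  3
0  0  2  2  1  0
3  2  2  0  2  0
3  1  2  2  3  0
3  2  0  1  1  2
t=12: 2  2  0  0  0  3
2  0  0  2  3  3
0  0  2  2  1  0
3  2  2  0  2  0
3  1  2  2  3  0
3  2  1  1  1  2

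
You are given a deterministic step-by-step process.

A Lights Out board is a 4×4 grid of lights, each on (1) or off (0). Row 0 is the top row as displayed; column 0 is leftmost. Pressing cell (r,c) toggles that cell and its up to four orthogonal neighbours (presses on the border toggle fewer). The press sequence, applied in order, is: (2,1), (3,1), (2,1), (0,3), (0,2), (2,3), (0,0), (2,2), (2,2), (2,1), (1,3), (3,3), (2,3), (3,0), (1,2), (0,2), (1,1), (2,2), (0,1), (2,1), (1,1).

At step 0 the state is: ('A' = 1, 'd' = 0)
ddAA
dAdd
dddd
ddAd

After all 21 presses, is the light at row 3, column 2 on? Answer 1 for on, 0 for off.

0

gen 0: ddAA
dAdd
dddd
ddAd
gen 1: ddAA
dddd
AAAd
dAAd
gen 2: ddAA
dddd
AdAd
Addd
gen 3: ddAA
dAdd
dAdd
AAdd
gen 4: dddd
dAdA
dAdd
AAdd
gen 5: dAAA
dAAA
dAdd
AAdd
gen 6: dAAA
dAAd
dAAA
AAdA
gen 7: AdAA
AAAd
dAAA
AAdA
gen 8: AdAA
AAdd
dddd
AAAA
gen 9: AdAA
AAAd
dAAA
AAdA
gen 10: AdAA
AdAd
AddA
AddA
gen 11: AdAd
AddA
Addd
AddA
gen 12: AdAd
AddA
AddA
AdAd
gen 13: AdAd
Addd
AdAd
AdAA
gen 14: AdAd
Addd
ddAd
dAAA
gen 15: Addd
AAAA
dddd
dAAA
gen 16: AAAA
AAdA
dddd
dAAA
gen 17: AdAA
ddAA
dAdd
dAAA
gen 18: AdAA
dddA
ddAA
dAdA
gen 19: dAdA
dAdA
ddAA
dAdA
gen 20: dAdA
dddA
AAdA
dddA
gen 21: dddA
AAAA
AddA
dddA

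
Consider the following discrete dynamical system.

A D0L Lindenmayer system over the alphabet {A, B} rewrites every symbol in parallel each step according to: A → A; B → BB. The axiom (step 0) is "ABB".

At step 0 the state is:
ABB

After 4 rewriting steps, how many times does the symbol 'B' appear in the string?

32

t=0: ABB
t=1: ABBBB
t=2: ABBBBBBBB
t=3: ABBBBBBBBBBBBBBBB
t=4: ABBBBBBBBBBBBBBBBBBBBBBBBBBBBBBBB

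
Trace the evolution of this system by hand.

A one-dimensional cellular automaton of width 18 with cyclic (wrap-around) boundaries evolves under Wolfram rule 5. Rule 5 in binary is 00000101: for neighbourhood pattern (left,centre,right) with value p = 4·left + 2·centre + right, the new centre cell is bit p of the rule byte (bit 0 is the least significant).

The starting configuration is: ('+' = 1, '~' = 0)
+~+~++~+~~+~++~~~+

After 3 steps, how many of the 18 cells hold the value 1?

[0] +~+~++~+~~+~++~~~+
[1] ~~+~~~~+~~+~~~~+~~
[2] +~+~++~+~~+~++~+~+
[3] ~~+~~~~+~~+~~~~+~~

4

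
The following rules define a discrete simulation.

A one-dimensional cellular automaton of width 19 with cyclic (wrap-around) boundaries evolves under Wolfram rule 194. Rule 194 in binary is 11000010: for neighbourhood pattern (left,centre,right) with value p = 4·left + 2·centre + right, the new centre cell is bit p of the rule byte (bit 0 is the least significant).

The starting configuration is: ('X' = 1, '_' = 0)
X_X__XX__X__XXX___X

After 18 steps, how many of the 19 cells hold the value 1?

3

k=0  X_X__XX__X__XXX___X
k=1  X___X_X_X__X_XX__X_
k=2  ___X______X___X_X__
k=3  __X______X___X_____
k=4  _X______X___X______
k=5  X______X___X_______
k=6  ______X___X_______X
k=7  _____X___X_______X_
k=8  ____X___X_______X__
k=9  ___X___X_______X___
k=10  __X___X_______X____
k=11  _X___X_______X_____
k=12  X___X_______X______
k=13  ___X_______X______X
k=14  __X_______X______X_
k=15  _X_______X______X__
k=16  X_______X______X___
k=17  _______X______X___X
k=18  ______X______X___X_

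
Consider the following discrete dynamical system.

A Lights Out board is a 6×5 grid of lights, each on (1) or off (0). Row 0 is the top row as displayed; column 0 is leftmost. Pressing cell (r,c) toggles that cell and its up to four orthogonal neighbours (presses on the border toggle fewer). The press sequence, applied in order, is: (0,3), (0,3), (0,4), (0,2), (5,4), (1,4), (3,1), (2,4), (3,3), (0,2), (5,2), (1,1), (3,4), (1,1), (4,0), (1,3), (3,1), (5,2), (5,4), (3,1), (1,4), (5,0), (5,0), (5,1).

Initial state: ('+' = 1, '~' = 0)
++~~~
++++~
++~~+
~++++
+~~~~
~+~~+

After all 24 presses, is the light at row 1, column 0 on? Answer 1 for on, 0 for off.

k=0  ++~~~
++++~
++~~+
~++++
+~~~~
~+~~+
k=1  +++++
+++~~
++~~+
~++++
+~~~~
~+~~+
k=2  ++~~~
++++~
++~~+
~++++
+~~~~
~+~~+
k=3  ++~++
+++++
++~~+
~++++
+~~~~
~+~~+
k=4  +~+~+
++~++
++~~+
~++++
+~~~~
~+~~+
k=5  +~+~+
++~++
++~~+
~++++
+~~~+
~+~+~
k=6  +~+~~
++~~~
++~~~
~++++
+~~~+
~+~+~
k=7  +~+~~
++~~~
+~~~~
+~~++
++~~+
~+~+~
k=8  +~+~~
++~~+
+~~++
+~~+~
++~~+
~+~+~
k=9  +~+~~
++~~+
+~~~+
+~+~+
++~++
~+~+~
k=10  ++~+~
+++~+
+~~~+
+~+~+
++~++
~+~+~
k=11  ++~+~
+++~+
+~~~+
+~+~+
+++++
~~+~~
k=12  +~~+~
~~~~+
++~~+
+~+~+
+++++
~~+~~
k=13  +~~+~
~~~~+
++~~~
+~++~
++++~
~~+~~
k=14  ++~+~
+++~+
+~~~~
+~++~
++++~
~~+~~
k=15  ++~+~
+++~+
+~~~~
~~++~
~~++~
+~+~~
k=16  ++~~~
++~+~
+~~+~
~~++~
~~++~
+~+~~
k=17  ++~~~
++~+~
++~+~
++~+~
~+++~
+~+~~
k=18  ++~~~
++~+~
++~+~
++~+~
~+~+~
++~+~
k=19  ++~~~
++~+~
++~+~
++~+~
~+~++
++~~+
k=20  ++~~~
++~+~
+~~+~
~~++~
~~~++
++~~+
k=21  ++~~+
++~~+
+~~++
~~++~
~~~++
++~~+
k=22  ++~~+
++~~+
+~~++
~~++~
+~~++
~~~~+
k=23  ++~~+
++~~+
+~~++
~~++~
~~~++
++~~+
k=24  ++~~+
++~~+
+~~++
~~++~
~+~++
~~+~+

1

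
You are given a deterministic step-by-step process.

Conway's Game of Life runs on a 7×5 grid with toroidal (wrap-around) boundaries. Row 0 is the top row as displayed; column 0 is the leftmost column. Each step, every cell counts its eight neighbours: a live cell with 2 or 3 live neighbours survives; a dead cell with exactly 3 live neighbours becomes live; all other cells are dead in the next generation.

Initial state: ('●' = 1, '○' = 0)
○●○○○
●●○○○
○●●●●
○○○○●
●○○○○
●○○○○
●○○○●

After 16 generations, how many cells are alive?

16

0) ○●○○○
●●○○○
○●●●●
○○○○●
●○○○○
●○○○○
●○○○●
1) ○●○○●
○○○●●
○●●●●
○●●○●
●○○○●
●●○○○
●●○○●
2) ○●●○○
○●○○○
○●○○○
○○○○○
○○●●●
○○○○○
○○●○●
3) ●●●●○
●●○○○
○○○○○
○○●●○
○○○●○
○○●○●
○●●●○
4) ○○○●○
●○○○●
○●●○○
○○●●○
○○○○●
○●○○●
○○○○○
5) ○○○○●
●●●●●
●●●○●
○●●●○
●○●○●
●○○○○
○○○○○
6) ○●●○●
○○○○○
○○○○○
○○○○○
●○●○●
●●○○●
○○○○○
7) ○○○○○
○○○○○
○○○○○
○○○○○
○○○●●
○●○●●
○○●●●
8) ○○○●○
○○○○○
○○○○○
○○○○○
●○●●●
○○○○○
●○●○●
9) ○○○●●
○○○○○
○○○○○
○○○●●
○○○●●
○○●○○
○○○●●
10) ○○○●●
○○○○○
○○○○○
○○○●●
○○●○●
○○●○○
○○●○●
11) ○○○●●
○○○○○
○○○○○
○○○●●
○○●○●
○●●○○
○○●○●
12) ○○○●●
○○○○○
○○○○○
○○○●●
●●●○●
●●●○○
●●●○●
13) ○●●●●
○○○○○
○○○○○
○●●●●
○○○○○
○○○○○
○○○○○
14) ○○●●○
○○●●○
○○●●○
○○●●○
○○●●○
○○○○○
○○●●○
15) ○●○○●
○●○○●
○●○○●
○●○○●
○○●●○
○○○○○
○○●●○
16) ○●○○●
○●●●●
○●●●●
○●○○●
○○●●○
○○○○○
○○●●○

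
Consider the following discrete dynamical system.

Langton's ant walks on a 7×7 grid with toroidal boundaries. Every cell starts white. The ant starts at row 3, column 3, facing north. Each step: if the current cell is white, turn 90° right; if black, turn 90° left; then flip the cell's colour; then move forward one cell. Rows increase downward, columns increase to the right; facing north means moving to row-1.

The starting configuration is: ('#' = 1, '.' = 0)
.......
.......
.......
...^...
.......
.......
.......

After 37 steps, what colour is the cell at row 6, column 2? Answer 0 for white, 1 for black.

0

0) .......
.......
.......
...^...
.......
.......
.......
1) .......
.......
.......
...#>..
.......
.......
.......
2) .......
.......
.......
...##..
....v..
.......
.......
3) .......
.......
.......
...##..
...<#..
.......
.......
4) .......
.......
.......
...^#..
...##..
.......
.......
5) .......
.......
.......
..<.#..
...##..
.......
.......
6) .......
.......
..^....
..#.#..
...##..
.......
.......
7) .......
.......
..#>...
..#.#..
...##..
.......
.......
8) .......
.......
..##...
..#v#..
...##..
.......
.......
9) .......
.......
..##...
..<##..
...##..
.......
.......
10) .......
.......
..##...
...##..
..v##..
.......
.......
11) .......
.......
..##...
...##..
.<###..
.......
.......
12) .......
.......
..##...
.^.##..
.####..
.......
.......
13) .......
.......
..##...
.#>##..
.####..
.......
.......
14) .......
.......
..##...
.####..
.#v##..
.......
.......
15) .......
.......
..##...
.####..
.#.>#..
.......
.......
16) .......
.......
..##...
.##^#..
.#..#..
.......
.......
17) .......
.......
..##...
.#<.#..
.#..#..
.......
.......
18) .......
.......
..##...
.#..#..
.#v.#..
.......
.......
19) .......
.......
..##...
.#..#..
.<#.#..
.......
.......
20) .......
.......
..##...
.#..#..
..#.#..
.v.....
.......
21) .......
.......
..##...
.#..#..
..#.#..
<#.....
.......
22) .......
.......
..##...
.#..#..
^.#.#..
##.....
.......
23) .......
.......
..##...
.#..#..
#>#.#..
##.....
.......
24) .......
.......
..##...
.#..#..
###.#..
#v.....
.......
25) .......
.......
..##...
.#..#..
###.#..
#.>....
.......
26) .......
.......
..##...
.#..#..
###.#..
#.#....
..v....
27) .......
.......
..##...
.#..#..
###.#..
#.#....
.<#....
28) .......
.......
..##...
.#..#..
###.#..
#^#....
.##....
29) .......
.......
..##...
.#..#..
###.#..
##>....
.##....
30) .......
.......
..##...
.#..#..
##^.#..
##.....
.##....
31) .......
.......
..##...
.#..#..
#<..#..
##.....
.##....
32) .......
.......
..##...
.#..#..
#...#..
#v.....
.##....
33) .......
.......
..##...
.#..#..
#...#..
#.>....
.##....
34) .......
.......
..##...
.#..#..
#...#..
#.#....
.#v....
35) .......
.......
..##...
.#..#..
#...#..
#.#....
.#.>...
36) ...v...
.......
..##...
.#..#..
#...#..
#.#....
.#.#...
37) ..<#...
.......
..##...
.#..#..
#...#..
#.#....
.#.#...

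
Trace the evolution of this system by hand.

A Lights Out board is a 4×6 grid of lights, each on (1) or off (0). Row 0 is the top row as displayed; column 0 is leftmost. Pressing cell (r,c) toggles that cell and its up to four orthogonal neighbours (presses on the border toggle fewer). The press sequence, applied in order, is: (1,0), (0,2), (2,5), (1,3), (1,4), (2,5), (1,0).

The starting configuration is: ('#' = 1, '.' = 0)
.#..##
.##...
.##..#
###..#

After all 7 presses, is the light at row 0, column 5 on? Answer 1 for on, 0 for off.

[0] .#..##
.##...
.##..#
###..#
[1] ##..##
#.#...
###..#
###..#
[2] #.####
#.....
###..#
###..#
[3] #.####
#....#
###.#.
###...
[4] #.#.##
#.####
#####.
###...
[5] #.#..#
#.#...
####..
###...
[6] #.#..#
#.#..#
######
###..#
[7] ..#..#
.##..#
.#####
###..#

1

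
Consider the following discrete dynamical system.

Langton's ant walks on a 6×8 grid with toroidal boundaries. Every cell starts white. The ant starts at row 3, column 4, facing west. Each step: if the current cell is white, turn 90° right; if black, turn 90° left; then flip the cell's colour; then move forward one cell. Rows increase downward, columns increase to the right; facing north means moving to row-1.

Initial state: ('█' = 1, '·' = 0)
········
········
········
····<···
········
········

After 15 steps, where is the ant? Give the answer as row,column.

step 0: ········
········
········
····<···
········
········
step 1: ········
········
····^···
····█···
········
········
step 2: ········
········
····█>··
····█···
········
········
step 3: ········
········
····██··
····█v··
········
········
step 4: ········
········
····██··
····<█··
········
········
step 5: ········
········
····██··
·····█··
····v···
········
step 6: ········
········
····██··
·····█··
···<█···
········
step 7: ········
········
····██··
···^·█··
···██···
········
step 8: ········
········
····██··
···█>█··
···██···
········
step 9: ········
········
····██··
···███··
···█v···
········
step 10: ········
········
····██··
···███··
···█·>··
········
step 11: ········
········
····██··
···███··
···█·█··
·····v··
step 12: ········
········
····██··
···███··
···█·█··
····<█··
step 13: ········
········
····██··
···███··
···█^█··
····██··
step 14: ········
········
····██··
···███··
···██>··
····██··
step 15: ········
········
····██··
···██^··
···██···
····██··

3,5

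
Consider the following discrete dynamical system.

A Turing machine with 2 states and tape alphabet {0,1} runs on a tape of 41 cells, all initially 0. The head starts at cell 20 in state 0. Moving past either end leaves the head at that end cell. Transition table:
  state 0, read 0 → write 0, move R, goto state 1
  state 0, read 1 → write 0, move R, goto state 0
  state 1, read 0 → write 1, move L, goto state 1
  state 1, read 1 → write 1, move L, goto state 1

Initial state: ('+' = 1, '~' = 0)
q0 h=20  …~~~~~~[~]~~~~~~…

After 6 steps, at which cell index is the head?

t=0: q0 h=20  …~~~~~~[~]~~~~~~…
t=1: q1 h=21  …~~~~~~[~]~~~~~~…
t=2: q1 h=20  …~~~~~~[~]+~~~~~…
t=3: q1 h=19  …~~~~~~[~]++~~~~…
t=4: q1 h=18  …~~~~~~[~]+++~~~…
t=5: q1 h=17  …~~~~~~[~]++++~~…
t=6: q1 h=16  …~~~~~~[~]+++++~…

16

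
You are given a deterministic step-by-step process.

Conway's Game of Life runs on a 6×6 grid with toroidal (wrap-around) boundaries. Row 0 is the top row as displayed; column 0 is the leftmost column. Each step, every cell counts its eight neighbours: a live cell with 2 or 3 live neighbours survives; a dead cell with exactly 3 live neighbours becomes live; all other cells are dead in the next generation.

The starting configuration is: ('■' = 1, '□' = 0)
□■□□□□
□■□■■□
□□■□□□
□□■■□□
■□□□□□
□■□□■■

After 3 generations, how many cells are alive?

[0] □■□□□□
□■□■■□
□□■□□□
□□■■□□
■□□□□□
□■□□■■
[1] □■□■□■
□■□■□□
□■□□■□
□■■■□□
■■■■■■
□■□□□■
[2] □■□□□□
□■□■□□
■■□□■□
□□□□□□
□□□□□■
□□□□□□
[3] □□■□□□
□■□□□□
■■■□□□
■□□□□■
□□□□□□
□□□□□□

7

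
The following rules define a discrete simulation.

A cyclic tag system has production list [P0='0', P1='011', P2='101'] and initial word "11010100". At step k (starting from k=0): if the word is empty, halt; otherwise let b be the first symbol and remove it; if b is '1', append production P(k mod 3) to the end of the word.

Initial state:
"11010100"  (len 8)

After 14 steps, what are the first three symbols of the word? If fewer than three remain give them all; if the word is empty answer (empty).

gen 0: "11010100"  (len 8)
gen 1: "10101000"  (len 8)
gen 2: "0101000011"  (len 10)
gen 3: "101000011"  (len 9)
gen 4: "010000110"  (len 9)
gen 5: "10000110"  (len 8)
gen 6: "0000110101"  (len 10)
gen 7: "000110101"  (len 9)
gen 8: "00110101"  (len 8)
gen 9: "0110101"  (len 7)
gen 10: "110101"  (len 6)
gen 11: "10101011"  (len 8)
gen 12: "0101011101"  (len 10)
gen 13: "101011101"  (len 9)
gen 14: "01011101011"  (len 11)

010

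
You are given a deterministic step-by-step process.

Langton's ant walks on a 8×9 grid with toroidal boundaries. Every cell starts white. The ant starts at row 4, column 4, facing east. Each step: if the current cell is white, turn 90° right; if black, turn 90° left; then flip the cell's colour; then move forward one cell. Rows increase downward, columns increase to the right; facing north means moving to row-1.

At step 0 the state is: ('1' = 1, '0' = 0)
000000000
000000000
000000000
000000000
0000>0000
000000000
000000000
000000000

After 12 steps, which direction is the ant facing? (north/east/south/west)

east

[0] 000000000
000000000
000000000
000000000
0000>0000
000000000
000000000
000000000
[1] 000000000
000000000
000000000
000000000
000010000
0000v0000
000000000
000000000
[2] 000000000
000000000
000000000
000000000
000010000
000<10000
000000000
000000000
[3] 000000000
000000000
000000000
000000000
000^10000
000110000
000000000
000000000
[4] 000000000
000000000
000000000
000000000
0001>0000
000110000
000000000
000000000
[5] 000000000
000000000
000000000
0000^0000
000100000
000110000
000000000
000000000
[6] 000000000
000000000
000000000
00001>000
000100000
000110000
000000000
000000000
[7] 000000000
000000000
000000000
000011000
00010v000
000110000
000000000
000000000
[8] 000000000
000000000
000000000
000011000
0001<1000
000110000
000000000
000000000
[9] 000000000
000000000
000000000
0000^1000
000111000
000110000
000000000
000000000
[10] 000000000
000000000
000000000
000<01000
000111000
000110000
000000000
000000000
[11] 000000000
000000000
000^00000
000101000
000111000
000110000
000000000
000000000
[12] 000000000
000000000
0001>0000
000101000
000111000
000110000
000000000
000000000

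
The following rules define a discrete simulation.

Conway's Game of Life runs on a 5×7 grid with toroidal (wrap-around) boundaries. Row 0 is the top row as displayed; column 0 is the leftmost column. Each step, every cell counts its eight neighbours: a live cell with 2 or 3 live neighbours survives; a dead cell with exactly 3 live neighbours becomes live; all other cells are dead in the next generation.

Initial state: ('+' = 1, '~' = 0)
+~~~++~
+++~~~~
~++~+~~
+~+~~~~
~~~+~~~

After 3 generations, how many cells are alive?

t=0: +~~~++~
+++~~~~
~++~+~~
+~+~~~~
~~~+~~~
t=1: +~+++~+
+~+~+++
~~~~~~~
~~+~~~~
~+~++~+
t=2: ~~~~~~~
+~+~+~~
~+~+~++
~~++~~~
~+~~+~+
t=3: ++~+~+~
+++++++
++~~~++
~+~+~~+
~~++~~~

20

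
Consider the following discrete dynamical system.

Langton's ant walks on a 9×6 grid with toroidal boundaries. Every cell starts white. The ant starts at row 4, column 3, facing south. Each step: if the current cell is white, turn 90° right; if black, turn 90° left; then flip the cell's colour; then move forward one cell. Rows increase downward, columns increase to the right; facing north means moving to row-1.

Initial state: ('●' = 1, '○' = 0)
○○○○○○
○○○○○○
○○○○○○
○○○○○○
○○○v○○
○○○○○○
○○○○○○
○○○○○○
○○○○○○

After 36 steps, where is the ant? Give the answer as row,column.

0,3

0) ○○○○○○
○○○○○○
○○○○○○
○○○○○○
○○○v○○
○○○○○○
○○○○○○
○○○○○○
○○○○○○
1) ○○○○○○
○○○○○○
○○○○○○
○○○○○○
○○<●○○
○○○○○○
○○○○○○
○○○○○○
○○○○○○
2) ○○○○○○
○○○○○○
○○○○○○
○○^○○○
○○●●○○
○○○○○○
○○○○○○
○○○○○○
○○○○○○
3) ○○○○○○
○○○○○○
○○○○○○
○○●>○○
○○●●○○
○○○○○○
○○○○○○
○○○○○○
○○○○○○
4) ○○○○○○
○○○○○○
○○○○○○
○○●●○○
○○●v○○
○○○○○○
○○○○○○
○○○○○○
○○○○○○
5) ○○○○○○
○○○○○○
○○○○○○
○○●●○○
○○●○>○
○○○○○○
○○○○○○
○○○○○○
○○○○○○
6) ○○○○○○
○○○○○○
○○○○○○
○○●●○○
○○●○●○
○○○○v○
○○○○○○
○○○○○○
○○○○○○
7) ○○○○○○
○○○○○○
○○○○○○
○○●●○○
○○●○●○
○○○<●○
○○○○○○
○○○○○○
○○○○○○
8) ○○○○○○
○○○○○○
○○○○○○
○○●●○○
○○●^●○
○○○●●○
○○○○○○
○○○○○○
○○○○○○
9) ○○○○○○
○○○○○○
○○○○○○
○○●●○○
○○●●>○
○○○●●○
○○○○○○
○○○○○○
○○○○○○
10) ○○○○○○
○○○○○○
○○○○○○
○○●●^○
○○●●○○
○○○●●○
○○○○○○
○○○○○○
○○○○○○
11) ○○○○○○
○○○○○○
○○○○○○
○○●●●>
○○●●○○
○○○●●○
○○○○○○
○○○○○○
○○○○○○
12) ○○○○○○
○○○○○○
○○○○○○
○○●●●●
○○●●○v
○○○●●○
○○○○○○
○○○○○○
○○○○○○
13) ○○○○○○
○○○○○○
○○○○○○
○○●●●●
○○●●<●
○○○●●○
○○○○○○
○○○○○○
○○○○○○
14) ○○○○○○
○○○○○○
○○○○○○
○○●●^●
○○●●●●
○○○●●○
○○○○○○
○○○○○○
○○○○○○
15) ○○○○○○
○○○○○○
○○○○○○
○○●<○●
○○●●●●
○○○●●○
○○○○○○
○○○○○○
○○○○○○
16) ○○○○○○
○○○○○○
○○○○○○
○○●○○●
○○●v●●
○○○●●○
○○○○○○
○○○○○○
○○○○○○
17) ○○○○○○
○○○○○○
○○○○○○
○○●○○●
○○●○>●
○○○●●○
○○○○○○
○○○○○○
○○○○○○
18) ○○○○○○
○○○○○○
○○○○○○
○○●○^●
○○●○○●
○○○●●○
○○○○○○
○○○○○○
○○○○○○
19) ○○○○○○
○○○○○○
○○○○○○
○○●○●>
○○●○○●
○○○●●○
○○○○○○
○○○○○○
○○○○○○
20) ○○○○○○
○○○○○○
○○○○○^
○○●○●○
○○●○○●
○○○●●○
○○○○○○
○○○○○○
○○○○○○
21) ○○○○○○
○○○○○○
>○○○○●
○○●○●○
○○●○○●
○○○●●○
○○○○○○
○○○○○○
○○○○○○
22) ○○○○○○
○○○○○○
●○○○○●
v○●○●○
○○●○○●
○○○●●○
○○○○○○
○○○○○○
○○○○○○
23) ○○○○○○
○○○○○○
●○○○○●
●○●○●<
○○●○○●
○○○●●○
○○○○○○
○○○○○○
○○○○○○
24) ○○○○○○
○○○○○○
●○○○○^
●○●○●●
○○●○○●
○○○●●○
○○○○○○
○○○○○○
○○○○○○
25) ○○○○○○
○○○○○○
●○○○<○
●○●○●●
○○●○○●
○○○●●○
○○○○○○
○○○○○○
○○○○○○
26) ○○○○○○
○○○○^○
●○○○●○
●○●○●●
○○●○○●
○○○●●○
○○○○○○
○○○○○○
○○○○○○
27) ○○○○○○
○○○○●>
●○○○●○
●○●○●●
○○●○○●
○○○●●○
○○○○○○
○○○○○○
○○○○○○
28) ○○○○○○
○○○○●●
●○○○●v
●○●○●●
○○●○○●
○○○●●○
○○○○○○
○○○○○○
○○○○○○
29) ○○○○○○
○○○○●●
●○○○<●
●○●○●●
○○●○○●
○○○●●○
○○○○○○
○○○○○○
○○○○○○
30) ○○○○○○
○○○○●●
●○○○○●
●○●○v●
○○●○○●
○○○●●○
○○○○○○
○○○○○○
○○○○○○
31) ○○○○○○
○○○○●●
●○○○○●
●○●○○>
○○●○○●
○○○●●○
○○○○○○
○○○○○○
○○○○○○
32) ○○○○○○
○○○○●●
●○○○○^
●○●○○○
○○●○○●
○○○●●○
○○○○○○
○○○○○○
○○○○○○
33) ○○○○○○
○○○○●●
●○○○<○
●○●○○○
○○●○○●
○○○●●○
○○○○○○
○○○○○○
○○○○○○
34) ○○○○○○
○○○○^●
●○○○●○
●○●○○○
○○●○○●
○○○●●○
○○○○○○
○○○○○○
○○○○○○
35) ○○○○○○
○○○<○●
●○○○●○
●○●○○○
○○●○○●
○○○●●○
○○○○○○
○○○○○○
○○○○○○
36) ○○○^○○
○○○●○●
●○○○●○
●○●○○○
○○●○○●
○○○●●○
○○○○○○
○○○○○○
○○○○○○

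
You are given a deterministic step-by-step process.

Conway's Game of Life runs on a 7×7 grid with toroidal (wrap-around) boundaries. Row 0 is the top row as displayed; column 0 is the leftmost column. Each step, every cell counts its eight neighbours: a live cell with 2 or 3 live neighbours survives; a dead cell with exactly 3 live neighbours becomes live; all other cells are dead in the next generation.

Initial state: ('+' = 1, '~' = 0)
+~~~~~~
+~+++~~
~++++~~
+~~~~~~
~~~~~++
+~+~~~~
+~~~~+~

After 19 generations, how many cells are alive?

step 0: +~~~~~~
+~+++~~
~++++~~
+~~~~~~
~~~~~++
+~+~~~~
+~~~~+~
step 1: +~~++~~
+~~~+~~
+~~~+~~
+++++++
++~~~~+
++~~~+~
+~~~~~~
step 2: ++~++~+
++~~+++
~~+~~~~
~~+++~~
~~~+~~~
~~~~~~~
+~~~+~~
step 3: ~~++~~~
~~~~+~~
+~+~~~+
~~+~+~~
~~+++~~
~~~~~~~
++~++++
step 4: +++~~~+
~++~~~~
~+~~~+~
~~+~++~
~~+~+~~
++~~~~+
++~++++
step 5: ~~~~+~~
~~~~~~+
~+~+++~
~++~++~
+~+~+~+
~~~~~~~
~~~++~~
step 6: ~~~+++~
~~~+~~~
++~+~~+
~~~~~~~
+~+~+~+
~~~~++~
~~~++~~
step 7: ~~+~~+~
+~~+~++
+~+~~~~
~~++~+~
~~~++~+
~~~~~~+
~~~~~~~
step 8: ~~~~++~
+~++++~
+~+~~+~
~++~~++
~~+++~+
~~~~~+~
~~~~~~~
step 9: ~~~~~++
~~+~~~~
+~~~~~~
~~~~~~~
+++++~+
~~~+++~
~~~~++~
step 10: ~~~~+++
~~~~~~+
~~~~~~~
~~++~~+
+++~~~+
++~~~~~
~~~+~~~
step 11: ~~~~+++
~~~~~~+
~~~~~~~
~~++~~+
~~~+~~+
~~~~~~+
+~~~+++
step 12: ~~~~+~~
~~~~~~+
~~~~~~~
~~++~~~
+~++~++
~~~~+~~
+~~~+~~
step 13: ~~~~~+~
~~~~~~~
~~~~~~~
~++++~+
~++~~++
++~~+~~
~~~+++~
step 14: ~~~~~+~
~~~~~~~
~~++~~~
~+~++~+
~~~~~~+
++~~~~~
~~~+~++
step 15: ~~~~+++
~~~~~~~
~~+++~~
+~~+++~
~++~~++
+~~~~+~
+~~~+++
step 16: +~~~+~~
~~~~~~~
~~+~~+~
+~~~~~~
~+++~~~
~~~~~~~
+~~~~~~
step 17: ~~~~~~~
~~~~~~~
~~~~~~~
~~~+~~~
~++~~~~
~++~~~~
~~~~~~~
step 18: ~~~~~~~
~~~~~~~
~~~~~~~
~~+~~~~
~+~+~~~
~++~~~~
~~~~~~~
step 19: ~~~~~~~
~~~~~~~
~~~~~~~
~~+~~~~
~+~+~~~
~++~~~~
~~~~~~~

5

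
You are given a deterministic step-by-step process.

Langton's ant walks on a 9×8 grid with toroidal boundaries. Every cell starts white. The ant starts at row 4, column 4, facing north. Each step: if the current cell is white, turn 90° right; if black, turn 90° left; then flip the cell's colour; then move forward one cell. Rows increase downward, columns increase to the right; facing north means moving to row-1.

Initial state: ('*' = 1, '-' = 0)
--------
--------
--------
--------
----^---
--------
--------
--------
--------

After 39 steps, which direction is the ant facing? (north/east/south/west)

east

step 0: --------
--------
--------
--------
----^---
--------
--------
--------
--------
step 1: --------
--------
--------
--------
----*>--
--------
--------
--------
--------
step 2: --------
--------
--------
--------
----**--
-----v--
--------
--------
--------
step 3: --------
--------
--------
--------
----**--
----<*--
--------
--------
--------
step 4: --------
--------
--------
--------
----^*--
----**--
--------
--------
--------
step 5: --------
--------
--------
--------
---<-*--
----**--
--------
--------
--------
step 6: --------
--------
--------
---^----
---*-*--
----**--
--------
--------
--------
step 7: --------
--------
--------
---*>---
---*-*--
----**--
--------
--------
--------
step 8: --------
--------
--------
---**---
---*v*--
----**--
--------
--------
--------
step 9: --------
--------
--------
---**---
---<**--
----**--
--------
--------
--------
step 10: --------
--------
--------
---**---
----**--
---v**--
--------
--------
--------
step 11: --------
--------
--------
---**---
----**--
--<***--
--------
--------
--------
step 12: --------
--------
--------
---**---
--^-**--
--****--
--------
--------
--------
step 13: --------
--------
--------
---**---
--*>**--
--****--
--------
--------
--------
step 14: --------
--------
--------
---**---
--****--
--*v**--
--------
--------
--------
step 15: --------
--------
--------
---**---
--****--
--*->*--
--------
--------
--------
step 16: --------
--------
--------
---**---
--**^*--
--*--*--
--------
--------
--------
step 17: --------
--------
--------
---**---
--*<-*--
--*--*--
--------
--------
--------
step 18: --------
--------
--------
---**---
--*--*--
--*v-*--
--------
--------
--------
step 19: --------
--------
--------
---**---
--*--*--
--<*-*--
--------
--------
--------
step 20: --------
--------
--------
---**---
--*--*--
---*-*--
--v-----
--------
--------
step 21: --------
--------
--------
---**---
--*--*--
---*-*--
-<*-----
--------
--------
step 22: --------
--------
--------
---**---
--*--*--
-^-*-*--
-**-----
--------
--------
step 23: --------
--------
--------
---**---
--*--*--
-*>*-*--
-**-----
--------
--------
step 24: --------
--------
--------
---**---
--*--*--
-***-*--
-*v-----
--------
--------
step 25: --------
--------
--------
---**---
--*--*--
-***-*--
-*->----
--------
--------
step 26: --------
--------
--------
---**---
--*--*--
-***-*--
-*-*----
---v----
--------
step 27: --------
--------
--------
---**---
--*--*--
-***-*--
-*-*----
--<*----
--------
step 28: --------
--------
--------
---**---
--*--*--
-***-*--
-*^*----
--**----
--------
step 29: --------
--------
--------
---**---
--*--*--
-***-*--
-**>----
--**----
--------
step 30: --------
--------
--------
---**---
--*--*--
-**^-*--
-**-----
--**----
--------
step 31: --------
--------
--------
---**---
--*--*--
-*<--*--
-**-----
--**----
--------
step 32: --------
--------
--------
---**---
--*--*--
-*---*--
-*v-----
--**----
--------
step 33: --------
--------
--------
---**---
--*--*--
-*---*--
-*->----
--**----
--------
step 34: --------
--------
--------
---**---
--*--*--
-*---*--
-*-*----
--*v----
--------
step 35: --------
--------
--------
---**---
--*--*--
-*---*--
-*-*----
--*->---
--------
step 36: --------
--------
--------
---**---
--*--*--
-*---*--
-*-*----
--*-*---
----v---
step 37: --------
--------
--------
---**---
--*--*--
-*---*--
-*-*----
--*-*---
---<*---
step 38: --------
--------
--------
---**---
--*--*--
-*---*--
-*-*----
--*^*---
---**---
step 39: --------
--------
--------
---**---
--*--*--
-*---*--
-*-*----
--**>---
---**---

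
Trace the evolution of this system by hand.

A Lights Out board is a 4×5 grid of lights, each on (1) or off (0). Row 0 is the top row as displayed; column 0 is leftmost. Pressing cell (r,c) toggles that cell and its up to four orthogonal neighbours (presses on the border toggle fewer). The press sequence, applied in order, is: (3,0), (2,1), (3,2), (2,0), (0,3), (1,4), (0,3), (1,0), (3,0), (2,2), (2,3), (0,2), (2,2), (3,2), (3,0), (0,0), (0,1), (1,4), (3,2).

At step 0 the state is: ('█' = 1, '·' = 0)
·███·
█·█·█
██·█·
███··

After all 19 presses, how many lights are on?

step 0: ·███·
█·█·█
██·█·
███··
step 1: ·███·
█·█·█
·█·█·
··█··
step 2: ·███·
███·█
█·██·
·██··
step 3: ·███·
███·█
█··█·
···█·
step 4: ·███·
·██·█
·█·█·
█··█·
step 5: ·█··█
·████
·█·█·
█··█·
step 6: ·█···
·██··
·█·██
█··█·
step 7: ·████
·███·
·█·██
█··█·
step 8: █████
█·██·
██·██
█··█·
step 9: █████
█·██·
·█·██
·█·█·
step 10: █████
█··█·
··█·█
·███·
step 11: █████
█····
···█·
·██··
step 12: █···█
█·█··
···█·
·██··
step 13: █···█
█····
·██··
·█···
step 14: █···█
█····
·█···
··██·
step 15: █···█
█····
██···
████·
step 16: ·█··█
·····
██···
████·
step 17: █·█·█
·█···
██···
████·
step 18: █·█··
·█·██
██··█
████·
step 19: █·█··
·█·██
███·█
█····

10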